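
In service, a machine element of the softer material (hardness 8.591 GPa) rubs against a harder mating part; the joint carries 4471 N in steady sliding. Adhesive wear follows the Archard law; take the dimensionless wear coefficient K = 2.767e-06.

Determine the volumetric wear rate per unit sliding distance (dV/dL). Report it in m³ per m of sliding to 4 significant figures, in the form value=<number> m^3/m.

value=1.440e-12 m^3/m

All working math runs at exact precision. Intermediate values are printed rounded. Rounded once at the end: four significant figures.
Convert: Hardness H = 8.591 GPa = 8.591e+09 Pa.
SI base units throughout: W = 4471 N, H = 8.591e+09 Pa, K = 2.767e-06.
Sliding wear rate dV/dL = K·W/H, per unit distance: 2.767e-06 · 4471 / 8.591e+09 = 1.440e-12 m³/m.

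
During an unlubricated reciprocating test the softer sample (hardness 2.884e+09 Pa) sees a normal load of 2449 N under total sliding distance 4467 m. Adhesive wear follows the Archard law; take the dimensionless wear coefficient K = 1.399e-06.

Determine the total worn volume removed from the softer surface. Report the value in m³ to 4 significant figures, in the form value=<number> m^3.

Every step holds full precision — the intermediates appear rounded — one final rounding: four significant digits.
Expressed in SI base units: W = 2449 N, H = 2.884e+09 Pa, K = 1.399e-06.
Wear volume V = K·W·L/H = 1.399e-06 · 2449 · 4467 / 2.884e+09 = 5.307e-09 m³.

value=5.307e-09 m^3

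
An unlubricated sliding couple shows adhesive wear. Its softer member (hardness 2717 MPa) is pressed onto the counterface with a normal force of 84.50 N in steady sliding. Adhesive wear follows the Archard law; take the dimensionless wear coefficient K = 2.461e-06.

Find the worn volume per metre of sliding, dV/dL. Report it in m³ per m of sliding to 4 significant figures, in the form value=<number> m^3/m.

Intermediates are shown rounded — the algebra carries full precision. Rounded once at the end: four significant digits.
Convert: Hardness H = 2717 MPa = 2.717e+09 Pa.
Restated in SI base units: W = 84.50 N, H = 2.717e+09 Pa, K = 2.461e-06.
Rate of wear dV/dL = K·W/H (no L dependence): 2.461e-06 · 84.50 / 2.717e+09 = 7.654e-14 m³/m.

value=7.654e-14 m^3/m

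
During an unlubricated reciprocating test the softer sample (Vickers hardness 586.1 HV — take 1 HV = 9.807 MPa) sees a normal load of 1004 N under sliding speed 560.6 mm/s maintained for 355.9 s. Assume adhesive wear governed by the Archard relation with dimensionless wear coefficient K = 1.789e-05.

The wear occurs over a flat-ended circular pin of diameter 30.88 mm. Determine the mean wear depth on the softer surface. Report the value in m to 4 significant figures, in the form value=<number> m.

value=8.325e-07 m

All working math carries exact precision; intermediate values are shown rounded, and a lone final rounding, at four significant figures.
Sliding speed v = 560.6 mm/s = 0.5606 m/s. Distance covered L = v·t = 0.5606 m/s × 355.9 s = 199.5 m.
Hardness H = 586.1 HV × 9.807 MPa/HV = 5748 MPa = 5.748e+09 Pa.
Pin diameter d = 30.88 mm = 0.03088 m. Contact area A = π·d²/4 = π·(0.03088 m)²/4 = 7.489e-04 m².
In SI base units: W = 1004 N, H = 5.748e+09 Pa, K = 1.789e-05.
Wear volume V = K·W·L/H = 1.789e-05 · 1004 · 199.5 / 5.748e+09 = 6.235e-10 m³.
Depth of wear h = V/A = 6.235e-10 / 7.489e-04 = 8.325e-07 m.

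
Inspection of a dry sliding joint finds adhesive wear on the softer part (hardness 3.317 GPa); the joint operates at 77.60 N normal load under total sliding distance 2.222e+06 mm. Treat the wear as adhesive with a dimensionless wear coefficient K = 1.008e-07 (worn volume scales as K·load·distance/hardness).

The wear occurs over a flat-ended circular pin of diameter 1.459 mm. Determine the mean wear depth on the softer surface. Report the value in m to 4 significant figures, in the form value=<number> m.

The algebra runs at exact precision, and the intermediates are displayed rounded, and a lone final rounding to 4 significant digits.
Convert: Total distance L = 2.222e+06 mm = 2222 m.
Convert: Hardness H = 3.317 GPa = 3.317e+09 Pa.
Convert: Pin diameter d = 1.459 mm = 0.001459 m. Contact area A = π·d²/4 = π·(0.001459 m)²/4 = 1.672e-06 m².
Collected in SI base units: W = 77.60 N, H = 3.317e+09 Pa, K = 1.008e-07.
Archard volume V = K·W·L/H = 1.008e-07 · 77.60 · 2222 / 3.317e+09 = 5.240e-12 m³.
Average depth h = V/A = 5.240e-12 / 1.672e-06 = 3.134e-06 m.

value=3.134e-06 m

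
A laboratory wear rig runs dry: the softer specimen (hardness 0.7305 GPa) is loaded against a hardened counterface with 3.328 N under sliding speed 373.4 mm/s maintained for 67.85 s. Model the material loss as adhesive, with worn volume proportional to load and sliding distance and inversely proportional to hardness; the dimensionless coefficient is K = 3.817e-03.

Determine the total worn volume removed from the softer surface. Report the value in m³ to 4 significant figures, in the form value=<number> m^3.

value=4.406e-10 m^3

The computation runs at full float precision — intermediates are printed rounded; rounded once at the end, at 4 significant figures.
Convert: Sliding speed v = 373.4 mm/s = 0.3734 m/s. Total distance L = v·t = 0.3734 m/s × 67.85 s = 25.34 m.
Convert: Hardness H = 0.7305 GPa = 7.305e+08 Pa.
As SI base values: W = 3.328 N, H = 7.305e+08 Pa, K = 3.817e-03.
Wear volume V = K·W·L/H = 3.817e-03 · 3.328 · 25.34 / 7.305e+08 = 4.406e-10 m³.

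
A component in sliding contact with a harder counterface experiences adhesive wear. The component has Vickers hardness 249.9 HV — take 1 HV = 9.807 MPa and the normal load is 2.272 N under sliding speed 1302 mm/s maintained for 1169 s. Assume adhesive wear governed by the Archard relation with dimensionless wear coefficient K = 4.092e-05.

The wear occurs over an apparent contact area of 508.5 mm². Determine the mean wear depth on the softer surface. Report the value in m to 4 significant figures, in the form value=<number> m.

Every step holds exact precision, and intermediates are printed rounded; a single final rounding, at four significant figures.
Convert: Sliding speed v = 1302 mm/s = 1.302 m/s. Distance L = v·t = 1.302 m/s × 1169 s = 1522 m.
Convert: Hardness H = 249.9 HV × 9.807 MPa/HV = 2451 MPa = 2.451e+09 Pa.
Convert: Contact area A = 508.5 mm² = 5.085e-04 m².
Collected in SI base units: W = 2.272 N, H = 2.451e+09 Pa, K = 4.092e-05.
Worn volume V = K·W·L/H = 4.092e-05 · 2.272 · 1522 / 2.451e+09 = 5.774e-11 m³.
Mean wear depth h = V/A = 5.774e-11 / 5.085e-04 = 1.135e-07 m.

value=1.135e-07 m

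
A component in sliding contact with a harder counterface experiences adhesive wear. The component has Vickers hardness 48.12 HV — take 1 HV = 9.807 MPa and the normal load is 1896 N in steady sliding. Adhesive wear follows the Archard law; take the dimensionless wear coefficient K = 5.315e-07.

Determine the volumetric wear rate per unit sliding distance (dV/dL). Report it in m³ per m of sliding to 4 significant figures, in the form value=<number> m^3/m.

value=2.135e-12 m^3/m

Intermediate values are shown rounded; each operation carries full precision — rounded just once: four significant figures.
Hardness H = 48.12 HV × 9.807 MPa/HV = 471.9 MPa = 4.719e+08 Pa.
Expressed in SI base units: W = 1896 N, H = 4.719e+08 Pa, K = 5.315e-07.
Wear rate dV/dL = K·W/H — distance-free: 5.315e-07 · 1896 / 4.719e+08 = 2.135e-12 m³/m.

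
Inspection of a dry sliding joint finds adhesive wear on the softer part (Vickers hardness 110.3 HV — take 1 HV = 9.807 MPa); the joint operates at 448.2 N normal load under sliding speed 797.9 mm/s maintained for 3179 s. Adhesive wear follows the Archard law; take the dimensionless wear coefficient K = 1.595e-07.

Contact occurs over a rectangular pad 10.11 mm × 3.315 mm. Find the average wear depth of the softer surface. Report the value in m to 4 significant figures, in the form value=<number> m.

The intermediates are printed rounded. The computation maintains exact precision — rounded just once to four significant digits.
Convert: Sliding speed v = 797.9 mm/s = 0.7979 m/s. Path length L = v·t = 0.7979 m/s × 3179 s = 2537 m.
Convert: Hardness H = 110.3 HV × 9.807 MPa/HV = 1082 MPa = 1.082e+09 Pa.
Convert: Pad sides 10.11 mm × 3.315 mm = 0.01011 m × 0.003315 m. Contact area A = 0.01011 m × 0.003315 m = 3.351e-05 m².
Restated in SI base units: W = 448.2 N, H = 1.082e+09 Pa, K = 1.595e-07.
Apply Archard: V = K·W·L/H = 1.595e-07 · 448.2 · 2537 / 1.082e+09 = 1.676e-10 m³.
Depth h = V/A = 1.676e-10 / 3.351e-05 = 5.002e-06 m.

value=5.002e-06 m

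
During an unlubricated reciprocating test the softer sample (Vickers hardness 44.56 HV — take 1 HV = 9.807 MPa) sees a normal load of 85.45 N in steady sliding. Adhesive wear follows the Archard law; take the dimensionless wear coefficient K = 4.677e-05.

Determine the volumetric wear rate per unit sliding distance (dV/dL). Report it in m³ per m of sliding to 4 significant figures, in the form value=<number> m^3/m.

Each operation runs at full precision. The intermediates are shown rounded, and one last rounding to four significant digits.
Convert: Hardness H = 44.56 HV × 9.807 MPa/HV = 437.0 MPa = 4.370e+08 Pa.
Restated in SI base units: W = 85.45 N, H = 4.370e+08 Pa, K = 4.677e-05.
Wear rate dV/dL = K·W/H — distance-free: 4.677e-05 · 85.45 / 4.370e+08 = 9.145e-12 m³/m.

value=9.145e-12 m^3/m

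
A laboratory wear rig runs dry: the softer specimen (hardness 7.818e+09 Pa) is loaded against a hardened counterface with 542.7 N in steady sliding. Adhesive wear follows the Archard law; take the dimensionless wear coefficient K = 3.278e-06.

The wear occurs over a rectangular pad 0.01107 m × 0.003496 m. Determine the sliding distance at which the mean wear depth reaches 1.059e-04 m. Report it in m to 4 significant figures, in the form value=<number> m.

The intermediates are shown rounded. All arithmetic carries exact precision; rounded once at the end, at four significant figures.
Contact area A = 0.01107 m × 0.003496 m = 3.870e-05 m².
Restated in SI base units: W = 542.7 N, H = 7.818e+09 Pa, K = 3.278e-06.
Limit volume V_lim = h_lim·A = 1.059e-04 · 3.870e-05 = 4.098e-09 m³.
Inverting, life L = V_lim·H/(K·W) = 4.098e-09 · 7.818e+09 / (3.278e-06 · 542.7) = 1.801e+04 m.

value=1.801e+04 m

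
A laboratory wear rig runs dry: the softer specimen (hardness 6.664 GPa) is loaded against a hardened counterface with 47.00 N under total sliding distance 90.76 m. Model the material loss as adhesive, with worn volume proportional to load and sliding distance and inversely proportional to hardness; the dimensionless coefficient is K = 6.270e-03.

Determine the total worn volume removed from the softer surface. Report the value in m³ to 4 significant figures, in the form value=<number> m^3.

All working math runs at full float precision; intermediate values appear rounded; one final rounding, at four significant figures.
Convert: Hardness H = 6.664 GPa = 6.664e+09 Pa.
Restated in SI base units: W = 47.00 N, H = 6.664e+09 Pa, K = 6.270e-03.
Volume removed: V = K·W·L/H = 6.270e-03 · 47.00 · 90.76 / 6.664e+09 = 4.014e-09 m³.

value=4.014e-09 m^3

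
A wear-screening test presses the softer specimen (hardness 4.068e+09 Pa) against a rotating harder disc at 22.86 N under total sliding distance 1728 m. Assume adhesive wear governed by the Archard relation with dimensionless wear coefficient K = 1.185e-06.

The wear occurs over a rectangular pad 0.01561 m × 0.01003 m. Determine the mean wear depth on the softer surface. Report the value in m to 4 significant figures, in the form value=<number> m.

value=7.349e-08 m

The computation runs at full float precision — displayed values are rounded — one last rounding to 4 significant digits.
Contact area A = 0.01561 m × 0.01003 m = 1.566e-04 m².
As SI base values: W = 22.86 N, H = 4.068e+09 Pa, K = 1.185e-06.
Archard volume V = K·W·L/H = 1.185e-06 · 22.86 · 1728 / 4.068e+09 = 1.151e-11 m³.
Depth of wear h = V/A = 1.151e-11 / 1.566e-04 = 7.349e-08 m.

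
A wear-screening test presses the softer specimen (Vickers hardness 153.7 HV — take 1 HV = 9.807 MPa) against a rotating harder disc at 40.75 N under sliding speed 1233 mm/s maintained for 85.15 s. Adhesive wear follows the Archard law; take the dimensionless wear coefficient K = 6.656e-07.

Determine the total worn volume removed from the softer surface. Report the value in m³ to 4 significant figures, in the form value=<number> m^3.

value=1.889e-12 m^3

Every step maintains exact precision, and intermediates are printed rounded. Rounded just once, at four significant figures.
Sliding speed v = 1233 mm/s = 1.233 m/s. Total distance L = v·t = 1.233 m/s × 85.15 s = 105.0 m.
Hardness H = 153.7 HV × 9.807 MPa/HV = 1507 MPa = 1.507e+09 Pa.
In SI base units, W = 40.75 N, H = 1.507e+09 Pa, K = 6.656e-07.
Apply Archard: V = K·W·L/H = 6.656e-07 · 40.75 · 105.0 / 1.507e+09 = 1.889e-12 m³.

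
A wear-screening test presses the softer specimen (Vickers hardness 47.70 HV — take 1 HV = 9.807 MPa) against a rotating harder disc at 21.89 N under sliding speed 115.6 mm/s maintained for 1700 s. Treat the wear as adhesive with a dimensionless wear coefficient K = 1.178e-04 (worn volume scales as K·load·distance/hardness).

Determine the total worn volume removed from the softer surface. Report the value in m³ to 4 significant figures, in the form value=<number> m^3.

The intermediates are printed rounded; all arithmetic carries full float precision; one final rounding: 4 significant figures.
Sliding speed v = 115.6 mm/s = 0.1156 m/s. Distance covered L = v·t = 0.1156 m/s × 1700 s = 196.5 m.
Hardness H = 47.70 HV × 9.807 MPa/HV = 467.8 MPa = 4.678e+08 Pa.
Collected in SI base units: W = 21.89 N, H = 4.678e+08 Pa, K = 1.178e-04.
Volume removed: V = K·W·L/H = 1.178e-04 · 21.89 · 196.5 / 4.678e+08 = 1.083e-09 m³.

value=1.083e-09 m^3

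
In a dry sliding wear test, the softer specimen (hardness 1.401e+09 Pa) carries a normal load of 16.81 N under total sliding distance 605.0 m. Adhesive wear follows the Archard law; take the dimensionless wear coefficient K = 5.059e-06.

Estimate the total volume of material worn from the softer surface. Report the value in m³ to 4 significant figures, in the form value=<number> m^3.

value=3.672e-11 m^3

The intermediates are displayed rounded; all working math carries full float precision — one last rounding: four significant figures.
Expressed in SI base units: W = 16.81 N, H = 1.401e+09 Pa, K = 5.059e-06.
By Archard's law, V = K·W·L/H = 5.059e-06 · 16.81 · 605.0 / 1.401e+09 = 3.672e-11 m³.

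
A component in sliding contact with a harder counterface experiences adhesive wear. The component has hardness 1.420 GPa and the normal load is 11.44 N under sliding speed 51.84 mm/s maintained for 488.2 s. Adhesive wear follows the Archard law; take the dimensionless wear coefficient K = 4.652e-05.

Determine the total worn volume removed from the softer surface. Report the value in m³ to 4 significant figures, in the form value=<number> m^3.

Intermediates appear rounded — all arithmetic keeps full precision; rounded once at the end to 4 significant figures.
Sliding speed v = 51.84 mm/s = 0.05184 m/s. The distance L = v·t = 0.05184 m/s × 488.2 s = 25.31 m.
Hardness H = 1.420 GPa = 1.420e+09 Pa.
In SI base units: W = 11.44 N, H = 1.420e+09 Pa, K = 4.652e-05.
The Archard volume V = K·W·L/H = 4.652e-05 · 11.44 · 25.31 / 1.420e+09 = 9.485e-12 m³.

value=9.485e-12 m^3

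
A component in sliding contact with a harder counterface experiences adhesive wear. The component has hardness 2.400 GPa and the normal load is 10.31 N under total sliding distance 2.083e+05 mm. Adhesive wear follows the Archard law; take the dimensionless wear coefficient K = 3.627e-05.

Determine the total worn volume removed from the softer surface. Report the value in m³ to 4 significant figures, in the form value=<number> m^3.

value=3.246e-11 m^3

Intermediate values are displayed rounded — the computation maintains exact precision; one final rounding, at 4 significant figures.
Distance L = 2.083e+05 mm = 208.3 m.
Hardness H = 2.400 GPa = 2.400e+09 Pa.
SI base units throughout: W = 10.31 N, H = 2.400e+09 Pa, K = 3.627e-05.
Archard relation: V = K·W·L/H = 3.627e-05 · 10.31 · 208.3 / 2.400e+09 = 3.246e-11 m³.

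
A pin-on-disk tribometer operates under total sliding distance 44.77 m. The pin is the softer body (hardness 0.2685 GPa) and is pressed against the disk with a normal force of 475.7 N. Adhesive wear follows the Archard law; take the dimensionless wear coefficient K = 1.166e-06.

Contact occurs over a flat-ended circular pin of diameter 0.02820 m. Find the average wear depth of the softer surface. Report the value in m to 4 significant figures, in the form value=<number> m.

value=1.481e-07 m

Every step keeps exact precision, and printed values are rounded; one last rounding, at four significant figures.
Convert: Hardness H = 0.2685 GPa = 2.685e+08 Pa.
Convert: Contact area A = π·d²/4 = π·(0.02820 m)²/4 = 6.246e-04 m².
In SI base units: W = 475.7 N, H = 2.685e+08 Pa, K = 1.166e-06.
Archard relation: V = K·W·L/H = 1.166e-06 · 475.7 · 44.77 / 2.685e+08 = 9.249e-11 m³.
Wear depth h = V/A = 9.249e-11 / 6.246e-04 = 1.481e-07 m.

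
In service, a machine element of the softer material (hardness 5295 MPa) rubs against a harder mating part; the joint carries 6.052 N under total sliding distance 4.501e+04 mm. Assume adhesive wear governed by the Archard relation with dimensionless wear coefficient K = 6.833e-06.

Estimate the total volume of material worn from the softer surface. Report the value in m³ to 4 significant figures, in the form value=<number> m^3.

All arithmetic carries full precision, and displayed values are rounded — rounded just once, at four significant digits.
Distance L = 4.501e+04 mm = 45.01 m.
Hardness H = 5295 MPa = 5.295e+09 Pa.
In SI base units: W = 6.052 N, H = 5.295e+09 Pa, K = 6.833e-06.
Archard volume V = K·W·L/H = 6.833e-06 · 6.052 · 45.01 / 5.295e+09 = 3.515e-13 m³.

value=3.515e-13 m^3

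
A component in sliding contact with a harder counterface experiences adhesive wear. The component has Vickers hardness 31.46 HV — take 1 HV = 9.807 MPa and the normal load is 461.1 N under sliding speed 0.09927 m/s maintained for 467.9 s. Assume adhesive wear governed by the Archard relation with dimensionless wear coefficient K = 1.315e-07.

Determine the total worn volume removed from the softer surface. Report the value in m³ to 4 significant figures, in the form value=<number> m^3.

Quoted intermediates are rounded — each operation carries full precision — rounded once at the end to four significant digits.
Total distance L = v·t = 0.09927 m/s × 467.9 s = 46.45 m.
Hardness H = 31.46 HV × 9.807 MPa/HV = 308.5 MPa = 3.085e+08 Pa.
As SI base values: W = 461.1 N, H = 3.085e+08 Pa, K = 1.315e-07.
Wear volume V = K·W·L/H = 1.315e-07 · 461.1 · 46.45 / 3.085e+08 = 9.128e-12 m³.

value=9.128e-12 m^3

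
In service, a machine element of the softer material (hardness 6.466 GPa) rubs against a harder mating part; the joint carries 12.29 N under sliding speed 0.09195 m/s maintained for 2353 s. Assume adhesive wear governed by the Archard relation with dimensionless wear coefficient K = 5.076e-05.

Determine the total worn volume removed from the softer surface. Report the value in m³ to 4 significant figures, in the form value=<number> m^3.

Each operation carries full float precision. Intermediates are shown rounded; a lone final rounding: four significant digits.
Convert: Total distance L = v·t = 0.09195 m/s × 2353 s = 216.4 m.
Convert: Hardness H = 6.466 GPa = 6.466e+09 Pa.
Expressed in SI base units: W = 12.29 N, H = 6.466e+09 Pa, K = 5.076e-05.
By Archard's law, V = K·W·L/H = 5.076e-05 · 12.29 · 216.4 / 6.466e+09 = 2.087e-11 m³.

value=2.087e-11 m^3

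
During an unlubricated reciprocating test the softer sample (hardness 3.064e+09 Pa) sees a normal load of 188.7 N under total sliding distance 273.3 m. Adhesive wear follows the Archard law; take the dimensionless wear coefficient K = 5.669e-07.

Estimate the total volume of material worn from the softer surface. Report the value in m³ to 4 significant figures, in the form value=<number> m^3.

The algebra carries full float precision. The intermediates are printed rounded — one last rounding to four significant digits.
SI base units throughout: W = 188.7 N, H = 3.064e+09 Pa, K = 5.669e-07.
Wear volume V = K·W·L/H = 5.669e-07 · 188.7 · 273.3 / 3.064e+09 = 9.542e-12 m³.

value=9.542e-12 m^3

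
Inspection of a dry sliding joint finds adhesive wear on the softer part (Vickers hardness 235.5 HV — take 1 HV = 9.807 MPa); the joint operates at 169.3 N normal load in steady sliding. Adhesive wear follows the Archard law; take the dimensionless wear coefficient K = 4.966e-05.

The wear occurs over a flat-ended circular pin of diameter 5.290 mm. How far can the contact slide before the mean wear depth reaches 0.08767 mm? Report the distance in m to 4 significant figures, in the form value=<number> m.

All working math carries full precision. The intermediates appear rounded. Rounded once at the end: 4 significant digits.
Hardness H = 235.5 HV × 9.807 MPa/HV = 2310 MPa = 2.310e+09 Pa.
Pin diameter d = 5.290 mm = 0.005290 m. Contact area A = π·d²/4 = π·(0.005290 m)²/4 = 2.198e-05 m².
Depth limit h_lim = 0.08767 mm = 8.767e-05 m.
Working in SI base units: W = 169.3 N, H = 2.310e+09 Pa, K = 4.966e-05.
Permissible volume V_lim = h_lim·A = 8.767e-05 · 2.198e-05 = 1.927e-09 m³.
Thus life L = V_lim·H/(K·W) = 1.927e-09 · 2.310e+09 / (4.966e-05 · 169.3) = 529.3 m.

value=529.3 m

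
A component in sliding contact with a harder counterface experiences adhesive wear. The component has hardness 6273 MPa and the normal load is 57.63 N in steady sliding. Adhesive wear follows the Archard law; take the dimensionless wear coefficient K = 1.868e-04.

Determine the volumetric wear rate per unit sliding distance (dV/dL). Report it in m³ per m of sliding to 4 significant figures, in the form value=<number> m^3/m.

Printed values are rounded, and every step runs at full precision; one last rounding to four significant digits.
Convert: Hardness H = 6273 MPa = 6.273e+09 Pa.
In SI base units, W = 57.63 N, H = 6.273e+09 Pa, K = 1.868e-04.
Sliding wear rate dV/dL = K·W/H (no L dependence): 1.868e-04 · 57.63 / 6.273e+09 = 1.716e-12 m³/m.

value=1.716e-12 m^3/m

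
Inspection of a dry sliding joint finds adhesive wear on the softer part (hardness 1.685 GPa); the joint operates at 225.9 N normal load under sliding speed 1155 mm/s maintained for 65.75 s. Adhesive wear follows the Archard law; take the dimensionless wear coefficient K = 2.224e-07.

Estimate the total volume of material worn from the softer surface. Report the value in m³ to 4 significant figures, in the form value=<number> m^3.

Intermediate values are printed rounded; each operation holds full precision, and a lone final rounding: 4 significant digits.
Sliding speed v = 1155 mm/s = 1.155 m/s. Path length L = v·t = 1.155 m/s × 65.75 s = 75.94 m.
Hardness H = 1.685 GPa = 1.685e+09 Pa.
Working in SI base units: W = 225.9 N, H = 1.685e+09 Pa, K = 2.224e-07.
Apply Archard: V = K·W·L/H = 2.224e-07 · 225.9 · 75.94 / 1.685e+09 = 2.264e-12 m³.

value=2.264e-12 m^3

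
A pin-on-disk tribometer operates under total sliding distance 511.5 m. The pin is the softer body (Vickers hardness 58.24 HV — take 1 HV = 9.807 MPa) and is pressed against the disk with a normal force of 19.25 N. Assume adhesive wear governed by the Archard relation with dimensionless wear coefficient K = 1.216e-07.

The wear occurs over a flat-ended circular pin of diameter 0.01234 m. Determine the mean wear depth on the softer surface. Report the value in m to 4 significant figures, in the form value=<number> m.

The algebra maintains exact precision; the intermediates appear rounded. Rounded just once: four significant figures.
Convert: Hardness H = 58.24 HV × 9.807 MPa/HV = 571.2 MPa = 5.712e+08 Pa.
Convert: Contact area A = π·d²/4 = π·(0.01234 m)²/4 = 1.196e-04 m².
Expressed in SI base units: W = 19.25 N, H = 5.712e+08 Pa, K = 1.216e-07.
By Archard's law, V = K·W·L/H = 1.216e-07 · 19.25 · 511.5 / 5.712e+08 = 2.096e-12 m³.
Depth h = V/A = 2.096e-12 / 1.196e-04 = 1.753e-08 m.

value=1.753e-08 m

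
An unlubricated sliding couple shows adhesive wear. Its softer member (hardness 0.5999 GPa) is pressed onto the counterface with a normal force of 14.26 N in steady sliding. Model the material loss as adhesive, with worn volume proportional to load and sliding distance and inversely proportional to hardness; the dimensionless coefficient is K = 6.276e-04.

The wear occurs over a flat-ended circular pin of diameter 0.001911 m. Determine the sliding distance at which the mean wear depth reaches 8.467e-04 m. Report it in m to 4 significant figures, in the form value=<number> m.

Displayed values are rounded; all arithmetic carries full precision — rounded once at the end: four significant figures.
Convert: Hardness H = 0.5999 GPa = 5.999e+08 Pa.
Convert: Contact area A = π·d²/4 = π·(0.001911 m)²/4 = 2.868e-06 m².
SI base units throughout: W = 14.26 N, H = 5.999e+08 Pa, K = 6.276e-04.
Allowed volume V_lim = h_lim·A = 8.467e-04 · 2.868e-06 = 2.429e-09 m³.
Thus life L = V_lim·H/(K·W) = 2.429e-09 · 5.999e+08 / (6.276e-04 · 14.26) = 162.8 m.

value=162.8 m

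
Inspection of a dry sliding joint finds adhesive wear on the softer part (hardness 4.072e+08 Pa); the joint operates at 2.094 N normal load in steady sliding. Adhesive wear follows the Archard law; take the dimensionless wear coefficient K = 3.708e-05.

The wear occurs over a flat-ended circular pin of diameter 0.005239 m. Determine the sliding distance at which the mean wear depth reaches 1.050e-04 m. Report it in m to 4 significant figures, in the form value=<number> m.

Intermediates are shown rounded — the computation holds exact precision; a single final rounding, at 4 significant digits.
Convert: Contact area A = π·d²/4 = π·(0.005239 m)²/4 = 2.156e-05 m².
Expressed in SI base units: W = 2.094 N, H = 4.072e+08 Pa, K = 3.708e-05.
Wearable volume V_lim = h_lim·A = 1.050e-04 · 2.156e-05 = 2.263e-09 m³.
Life L = V_lim·H/(K·W) = 2.263e-09 · 4.072e+08 / (3.708e-05 · 2.094) = 1.187e+04 m.

value=1.187e+04 m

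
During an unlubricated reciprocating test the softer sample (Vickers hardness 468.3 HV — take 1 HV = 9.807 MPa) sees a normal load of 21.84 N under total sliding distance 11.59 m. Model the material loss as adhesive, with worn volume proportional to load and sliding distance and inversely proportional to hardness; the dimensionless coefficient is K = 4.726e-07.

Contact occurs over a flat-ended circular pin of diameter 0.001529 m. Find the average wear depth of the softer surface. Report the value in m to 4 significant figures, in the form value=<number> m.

All arithmetic holds full float precision — intermediates are shown rounded. Rounded just once, at 4 significant figures.
Hardness H = 468.3 HV × 9.807 MPa/HV = 4593 MPa = 4.593e+09 Pa.
Contact area A = π·d²/4 = π·(0.001529 m)²/4 = 1.836e-06 m².
Restated in SI base units: W = 21.84 N, H = 4.593e+09 Pa, K = 4.726e-07.
Archard relation: V = K·W·L/H = 4.726e-07 · 21.84 · 11.59 / 4.593e+09 = 2.605e-14 m³.
Wear depth h = V/A = 2.605e-14 / 1.836e-06 = 1.419e-08 m.

value=1.419e-08 m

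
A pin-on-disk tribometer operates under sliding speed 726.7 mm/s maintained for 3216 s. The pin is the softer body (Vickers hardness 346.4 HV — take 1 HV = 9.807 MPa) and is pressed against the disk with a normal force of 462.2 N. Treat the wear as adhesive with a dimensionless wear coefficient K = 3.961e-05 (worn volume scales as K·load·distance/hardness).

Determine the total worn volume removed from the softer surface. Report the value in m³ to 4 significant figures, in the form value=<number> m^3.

The intermediates appear rounded, and each operation keeps full float precision — a single final rounding, at 4 significant digits.
Sliding speed v = 726.7 mm/s = 0.7267 m/s. Distance L = v·t = 0.7267 m/s × 3216 s = 2337 m.
Hardness H = 346.4 HV × 9.807 MPa/HV = 3397 MPa = 3.397e+09 Pa.
As SI base values: W = 462.2 N, H = 3.397e+09 Pa, K = 3.961e-05.
Apply Archard: V = K·W·L/H = 3.961e-05 · 462.2 · 2337 / 3.397e+09 = 1.259e-08 m³.

value=1.259e-08 m^3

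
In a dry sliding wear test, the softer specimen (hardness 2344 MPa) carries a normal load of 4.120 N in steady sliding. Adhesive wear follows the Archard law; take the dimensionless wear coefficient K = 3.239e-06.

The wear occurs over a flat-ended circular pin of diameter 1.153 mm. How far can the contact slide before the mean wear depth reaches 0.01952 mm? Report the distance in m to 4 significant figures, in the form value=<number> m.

value=3580 m

Every step carries full precision. The intermediates appear rounded. Rounded just once to four significant digits.
Hardness H = 2344 MPa = 2.344e+09 Pa.
Pin diameter d = 1.153 mm = 0.001153 m. Contact area A = π·d²/4 = π·(0.001153 m)²/4 = 1.044e-06 m².
Depth limit h_lim = 0.01952 mm = 1.952e-05 m.
SI base units throughout: W = 4.120 N, H = 2.344e+09 Pa, K = 3.239e-06.
Limit volume V_lim = h_lim·A = 1.952e-05 · 1.044e-06 = 2.038e-11 m³.
Life L = V_lim·H/(K·W) = 2.038e-11 · 2.344e+09 / (3.239e-06 · 4.120) = 3580 m.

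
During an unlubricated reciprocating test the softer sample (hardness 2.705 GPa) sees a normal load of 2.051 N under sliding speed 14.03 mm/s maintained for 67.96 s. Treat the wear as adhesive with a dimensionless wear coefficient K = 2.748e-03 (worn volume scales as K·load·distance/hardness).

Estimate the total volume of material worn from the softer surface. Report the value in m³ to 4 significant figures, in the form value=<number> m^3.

value=1.987e-12 m^3

All working math maintains full float precision. The intermediates appear rounded. Rounded once at the end, at four significant digits.
Convert: Sliding speed v = 14.03 mm/s = 0.01403 m/s. Path length L = v·t = 0.01403 m/s × 67.96 s = 0.9535 m.
Convert: Hardness H = 2.705 GPa = 2.705e+09 Pa.
In SI base units: W = 2.051 N, H = 2.705e+09 Pa, K = 2.748e-03.
Worn volume V = K·W·L/H = 2.748e-03 · 2.051 · 0.9535 / 2.705e+09 = 1.987e-12 m³.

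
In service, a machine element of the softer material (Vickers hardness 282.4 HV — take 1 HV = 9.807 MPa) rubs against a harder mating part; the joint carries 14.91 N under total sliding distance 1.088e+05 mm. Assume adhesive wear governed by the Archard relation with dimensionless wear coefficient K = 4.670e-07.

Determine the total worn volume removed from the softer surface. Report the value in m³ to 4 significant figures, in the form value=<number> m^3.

value=2.735e-13 m^3

Intermediate values are printed rounded — each operation holds exact precision — one last rounding, at four significant figures.
The distance L = 1.088e+05 mm = 108.8 m.
Hardness H = 282.4 HV × 9.807 MPa/HV = 2769 MPa = 2.769e+09 Pa.
SI base units throughout: W = 14.91 N, H = 2.769e+09 Pa, K = 4.670e-07.
Volume removed: V = K·W·L/H = 4.670e-07 · 14.91 · 108.8 / 2.769e+09 = 2.735e-13 m³.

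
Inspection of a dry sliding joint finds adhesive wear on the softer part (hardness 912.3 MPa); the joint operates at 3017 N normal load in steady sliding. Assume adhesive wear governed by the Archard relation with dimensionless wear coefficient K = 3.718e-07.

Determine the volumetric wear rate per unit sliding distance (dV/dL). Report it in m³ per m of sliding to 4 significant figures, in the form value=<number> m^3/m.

value=1.230e-12 m^3/m

The intermediates are shown rounded, and all working math holds full precision. Rounded just once: 4 significant figures.
Hardness H = 912.3 MPa = 9.123e+08 Pa.
In SI base units, W = 3017 N, H = 9.123e+08 Pa, K = 3.718e-07.
The wear rate dV/dL = K·W/H, so: 3.718e-07 · 3017 / 9.123e+08 = 1.230e-12 m³/m.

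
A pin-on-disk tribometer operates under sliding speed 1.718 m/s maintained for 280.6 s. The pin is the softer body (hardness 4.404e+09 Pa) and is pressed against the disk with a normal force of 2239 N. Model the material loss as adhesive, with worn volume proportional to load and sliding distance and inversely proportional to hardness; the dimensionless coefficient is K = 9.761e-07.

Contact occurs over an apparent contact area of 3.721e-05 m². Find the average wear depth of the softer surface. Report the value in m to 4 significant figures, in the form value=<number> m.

value=6.429e-06 m

Quoted intermediates are rounded, and all arithmetic maintains full precision, and rounded once at the end to 4 significant digits.
Convert: Distance L = v·t = 1.718 m/s × 280.6 s = 482.1 m.
Collected in SI base units: W = 2239 N, H = 4.404e+09 Pa, K = 9.761e-07.
Worn volume V = K·W·L/H = 9.761e-07 · 2239 · 482.1 / 4.404e+09 = 2.392e-10 m³.
Average depth h = V/A = 2.392e-10 / 3.721e-05 = 6.429e-06 m.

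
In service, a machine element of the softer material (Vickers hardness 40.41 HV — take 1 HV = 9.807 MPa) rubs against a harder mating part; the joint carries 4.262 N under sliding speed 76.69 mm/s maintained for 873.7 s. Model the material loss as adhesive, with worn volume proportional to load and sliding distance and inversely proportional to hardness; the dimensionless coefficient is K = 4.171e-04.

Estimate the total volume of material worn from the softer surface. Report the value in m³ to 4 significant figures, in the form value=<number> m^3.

The intermediates appear rounded — the algebra maintains full precision. Rounded once at the end: 4 significant digits.
Convert: Sliding speed v = 76.69 mm/s = 0.07669 m/s. Total distance L = v·t = 0.07669 m/s × 873.7 s = 67.00 m.
Convert: Hardness H = 40.41 HV × 9.807 MPa/HV = 396.3 MPa = 3.963e+08 Pa.
Restated in SI base units: W = 4.262 N, H = 3.963e+08 Pa, K = 4.171e-04.
Worn volume V = K·W·L/H = 4.171e-04 · 4.262 · 67.00 / 3.963e+08 = 3.006e-10 m³.

value=3.006e-10 m^3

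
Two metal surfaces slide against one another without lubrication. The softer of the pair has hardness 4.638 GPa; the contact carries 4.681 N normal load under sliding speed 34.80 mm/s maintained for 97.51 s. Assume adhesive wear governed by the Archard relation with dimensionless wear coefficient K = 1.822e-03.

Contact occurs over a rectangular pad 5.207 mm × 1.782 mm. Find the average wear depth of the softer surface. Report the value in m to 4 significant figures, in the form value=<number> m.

Quoted intermediates are rounded — all arithmetic runs at full precision. Rounded just once, at four significant digits.
Convert: Sliding speed v = 34.80 mm/s = 0.03480 m/s. Total distance L = v·t = 0.03480 m/s × 97.51 s = 3.393 m.
Convert: Hardness H = 4.638 GPa = 4.638e+09 Pa.
Convert: Pad sides 5.207 mm × 1.782 mm = 0.005207 m × 0.001782 m. Contact area A = 0.005207 m × 0.001782 m = 9.279e-06 m².
Expressed in SI base units: W = 4.681 N, H = 4.638e+09 Pa, K = 1.822e-03.
Wear volume V = K·W·L/H = 1.822e-03 · 4.681 · 3.393 / 4.638e+09 = 6.240e-12 m³.
Wear depth h = V/A = 6.240e-12 / 9.279e-06 = 6.725e-07 m.

value=6.725e-07 m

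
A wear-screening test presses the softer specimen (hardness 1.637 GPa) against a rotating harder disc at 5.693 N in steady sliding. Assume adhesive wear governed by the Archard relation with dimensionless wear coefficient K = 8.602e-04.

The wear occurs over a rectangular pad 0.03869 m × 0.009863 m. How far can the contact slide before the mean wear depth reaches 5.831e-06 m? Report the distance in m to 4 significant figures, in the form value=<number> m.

The intermediates are printed rounded — all working math holds exact precision. Rounded just once to 4 significant digits.
Hardness H = 1.637 GPa = 1.637e+09 Pa.
Contact area A = 0.03869 m × 0.009863 m = 3.816e-04 m².
SI base units throughout: W = 5.693 N, H = 1.637e+09 Pa, K = 8.602e-04.
Wearable volume V_lim = h_lim·A = 5.831e-06 · 3.816e-04 = 2.225e-09 m³.
Inverting, life L = V_lim·H/(K·W) = 2.225e-09 · 1.637e+09 / (8.602e-04 · 5.693) = 743.8 m.

value=743.8 m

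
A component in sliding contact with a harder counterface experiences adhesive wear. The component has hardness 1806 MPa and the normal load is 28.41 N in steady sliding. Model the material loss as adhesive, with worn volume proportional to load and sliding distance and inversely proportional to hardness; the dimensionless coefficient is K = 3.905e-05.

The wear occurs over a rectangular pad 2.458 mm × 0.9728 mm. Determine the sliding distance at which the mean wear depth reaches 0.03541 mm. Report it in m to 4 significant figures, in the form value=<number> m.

value=137.8 m

All arithmetic carries exact precision; the intermediates are printed rounded; a single final rounding: four significant figures.
Convert: Hardness H = 1806 MPa = 1.806e+09 Pa.
Convert: Pad sides 2.458 mm × 0.9728 mm = 2.458e-03 m × 9.728e-04 m. Contact area A = 2.458e-03 m × 9.728e-04 m = 2.391e-06 m².
Convert: Depth limit h_lim = 0.03541 mm = 3.541e-05 m.
In SI base units: W = 28.41 N, H = 1.806e+09 Pa, K = 3.905e-05.
At the depth limit, V_lim = h_lim·A = 3.541e-05 · 2.391e-06 = 8.467e-11 m³.
Inverting, life L = V_lim·H/(K·W) = 8.467e-11 · 1.806e+09 / (3.905e-05 · 28.41) = 137.8 m.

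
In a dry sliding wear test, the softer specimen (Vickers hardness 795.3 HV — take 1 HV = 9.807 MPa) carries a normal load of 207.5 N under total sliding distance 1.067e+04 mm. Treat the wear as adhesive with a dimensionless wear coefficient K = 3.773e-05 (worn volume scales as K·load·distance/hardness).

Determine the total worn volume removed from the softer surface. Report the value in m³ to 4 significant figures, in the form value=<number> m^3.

value=1.071e-11 m^3

The intermediates are printed rounded. All arithmetic carries exact precision — a lone final rounding, at four significant figures.
Convert: Sliding distance L = 1.067e+04 mm = 10.67 m.
Convert: Hardness H = 795.3 HV × 9.807 MPa/HV = 7800 MPa = 7.800e+09 Pa.
Expressed in SI base units: W = 207.5 N, H = 7.800e+09 Pa, K = 3.773e-05.
Wear volume V = K·W·L/H = 3.773e-05 · 207.5 · 10.67 / 7.800e+09 = 1.071e-11 m³.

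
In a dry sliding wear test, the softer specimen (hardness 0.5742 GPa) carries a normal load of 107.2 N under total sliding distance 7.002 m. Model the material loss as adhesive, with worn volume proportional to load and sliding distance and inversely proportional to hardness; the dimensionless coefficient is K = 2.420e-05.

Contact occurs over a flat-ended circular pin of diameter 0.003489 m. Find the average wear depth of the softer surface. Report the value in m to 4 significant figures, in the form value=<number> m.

Quoted intermediates are rounded — the algebra holds full float precision; rounded once at the end: four significant figures.
Hardness H = 0.5742 GPa = 5.742e+08 Pa.
Contact area A = π·d²/4 = π·(0.003489 m)²/4 = 9.561e-06 m².
In SI base units, W = 107.2 N, H = 5.742e+08 Pa, K = 2.420e-05.
Archard relation: V = K·W·L/H = 2.420e-05 · 107.2 · 7.002 / 5.742e+08 = 3.164e-11 m³.
Depth h = V/A = 3.164e-11 / 9.561e-06 = 3.309e-06 m.

value=3.309e-06 m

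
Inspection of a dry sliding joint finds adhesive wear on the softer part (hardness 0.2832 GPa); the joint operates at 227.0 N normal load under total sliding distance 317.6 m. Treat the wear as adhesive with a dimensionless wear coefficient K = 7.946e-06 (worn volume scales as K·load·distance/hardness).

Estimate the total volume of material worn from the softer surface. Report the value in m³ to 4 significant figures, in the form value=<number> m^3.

value=2.023e-09 m^3

The intermediates appear rounded — each operation holds full precision — rounded just once: 4 significant digits.
Convert: Hardness H = 0.2832 GPa = 2.832e+08 Pa.
As SI base values: W = 227.0 N, H = 2.832e+08 Pa, K = 7.946e-06.
By Archard's law, V = K·W·L/H = 7.946e-06 · 227.0 · 317.6 / 2.832e+08 = 2.023e-09 m³.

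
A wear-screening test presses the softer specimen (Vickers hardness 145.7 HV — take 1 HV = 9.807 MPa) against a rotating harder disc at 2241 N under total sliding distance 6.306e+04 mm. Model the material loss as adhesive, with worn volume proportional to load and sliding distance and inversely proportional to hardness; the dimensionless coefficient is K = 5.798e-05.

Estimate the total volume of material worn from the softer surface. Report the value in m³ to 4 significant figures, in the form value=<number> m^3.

All working math holds exact precision; the intermediates appear rounded — rounded once at the end, at four significant figures.
Path length L = 6.306e+04 mm = 63.06 m.
Hardness H = 145.7 HV × 9.807 MPa/HV = 1429 MPa = 1.429e+09 Pa.
In SI base units: W = 2241 N, H = 1.429e+09 Pa, K = 5.798e-05.
Archard volume V = K·W·L/H = 5.798e-05 · 2241 · 63.06 / 1.429e+09 = 5.734e-09 m³.

value=5.734e-09 m^3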